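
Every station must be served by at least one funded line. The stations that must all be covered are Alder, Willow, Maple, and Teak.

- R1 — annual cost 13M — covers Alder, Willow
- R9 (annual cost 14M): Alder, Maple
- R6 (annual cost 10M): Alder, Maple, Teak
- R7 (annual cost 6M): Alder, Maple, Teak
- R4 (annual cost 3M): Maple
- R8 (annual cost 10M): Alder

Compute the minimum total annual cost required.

Choose R1 and R7: together they cover Alder, Willow, Maple, Teak — every station.
Total annual cost: 13 + 6 = 19.
No cover costs less than 19.

19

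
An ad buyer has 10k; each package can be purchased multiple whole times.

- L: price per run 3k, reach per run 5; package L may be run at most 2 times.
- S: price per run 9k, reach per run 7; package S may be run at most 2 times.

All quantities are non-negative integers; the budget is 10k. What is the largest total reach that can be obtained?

L has the best ratio (5/3); taking only L gives at most 2×5 = 10 (stopped by the supply cap of 2).
Optimal: 2×L: price 6 ≤ 10, reach 2·5 = 10.

10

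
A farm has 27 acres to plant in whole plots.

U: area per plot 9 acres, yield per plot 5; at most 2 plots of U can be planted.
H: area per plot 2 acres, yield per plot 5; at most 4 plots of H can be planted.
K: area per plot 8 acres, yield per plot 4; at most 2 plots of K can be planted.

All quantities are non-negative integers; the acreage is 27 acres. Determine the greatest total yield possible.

30

This is a bounded integer knapsack.
H has the best ratio (5/2); taking only H gives at most 4×5 = 20 (stopped by the supply cap of 4).
Mixing does better — 2×U and 4×H: area 26 ≤ 27, yield 2·5 + 4·5 = 30.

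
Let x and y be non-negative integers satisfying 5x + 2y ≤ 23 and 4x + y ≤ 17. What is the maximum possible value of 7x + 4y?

The continuous relaxation peaks at (0, 11.5) with value 46.00; rounding to a feasible lattice point costs some objective.
(x,y)=(0,11): 5·0+2·11=22≤23, 4·0+1·11=11≤17, objective 44.
(x,y)=(0,10): 5·0+2·10=20≤23, 4·0+1·10=10≤17, objective 40.
No feasible integer point exceeds 44.

44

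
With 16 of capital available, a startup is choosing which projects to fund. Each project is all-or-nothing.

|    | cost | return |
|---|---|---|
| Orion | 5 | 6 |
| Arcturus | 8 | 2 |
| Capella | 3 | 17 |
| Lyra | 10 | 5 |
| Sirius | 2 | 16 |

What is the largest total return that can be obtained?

39

Allowing fractional choices, the relaxed optimum would be about 42.0, but projects are indivisible.
Capella + Lyra + Sirius: cost 3 + 10 + 2 = 15 ≤ 16, return 17 + 5 + 16 = 38.
Orion + Capella + Sirius: cost 5 + 3 + 2 = 10 ≤ 16, return 6 + 17 + 16 = 39.
Arcturus + Capella + Sirius: cost 8 + 3 + 2 = 13 ≤ 16, return 2 + 17 + 16 = 35.
Best is Orion, Capella, and Sirius with total return 39.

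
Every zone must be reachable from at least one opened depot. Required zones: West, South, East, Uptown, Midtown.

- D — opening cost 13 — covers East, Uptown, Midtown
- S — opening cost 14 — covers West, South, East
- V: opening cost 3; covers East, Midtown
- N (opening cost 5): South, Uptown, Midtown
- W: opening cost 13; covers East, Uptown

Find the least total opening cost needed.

19

Choose S and N: together they cover West, South, East, Uptown, Midtown — every zone.
Total opening cost: 14 + 5 = 19.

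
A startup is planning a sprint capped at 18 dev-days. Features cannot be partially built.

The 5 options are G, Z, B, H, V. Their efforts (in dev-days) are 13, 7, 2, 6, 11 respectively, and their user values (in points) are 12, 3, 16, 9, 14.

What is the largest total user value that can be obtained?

Allowing fractional choices, the relaxed optimum would be about 37.7, but features are indivisible.
G + B: effort 13 + 2 = 15 ≤ 18, user value 12 + 16 = 28.
Z + B + H: effort 7 + 2 + 6 = 15 ≤ 18, user value 3 + 16 + 9 = 28.
B + V: effort 2 + 11 = 13 ≤ 18, user value 16 + 14 = 30.
Best is B and V with total user value 30.

30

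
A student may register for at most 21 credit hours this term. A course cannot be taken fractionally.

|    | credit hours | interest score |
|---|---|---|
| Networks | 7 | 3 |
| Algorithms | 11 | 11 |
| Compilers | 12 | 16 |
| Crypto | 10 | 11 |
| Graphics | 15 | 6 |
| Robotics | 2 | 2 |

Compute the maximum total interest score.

Take Algorithms and Crypto: credit hours 11 + 10 = 21 ≤ 21, interest score 11 + 11 = 22.
No other feasible combination does better.

22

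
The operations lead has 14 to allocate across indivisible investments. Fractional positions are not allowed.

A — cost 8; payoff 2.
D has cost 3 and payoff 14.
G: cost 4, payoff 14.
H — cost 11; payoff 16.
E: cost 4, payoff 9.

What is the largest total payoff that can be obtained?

Treat it as a binary knapsack problem.
Take D, G, and E: cost 3 + 4 + 4 = 11 ≤ 14, payoff 14 + 14 + 9 = 37.
No other feasible combination does better.

37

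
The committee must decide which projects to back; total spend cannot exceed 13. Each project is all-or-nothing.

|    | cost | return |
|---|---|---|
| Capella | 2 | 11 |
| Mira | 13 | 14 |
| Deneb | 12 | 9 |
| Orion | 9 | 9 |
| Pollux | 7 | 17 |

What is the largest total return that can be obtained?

Allowing fractional choices, the relaxed optimum would be about 32.3, but projects are indivisible.
Pollux: cost 7 ≤ 13, return 17.
Capella + Pollux: cost 2 + 7 = 9 ≤ 13, return 11 + 17 = 28.
Capella + Orion: cost 2 + 9 = 11 ≤ 13, return 11 + 9 = 20.
Best is Capella and Pollux with total return 28.

28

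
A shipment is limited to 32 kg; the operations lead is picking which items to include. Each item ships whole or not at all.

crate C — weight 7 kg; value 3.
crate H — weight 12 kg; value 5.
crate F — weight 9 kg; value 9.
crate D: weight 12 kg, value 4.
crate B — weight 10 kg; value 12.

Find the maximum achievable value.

26

crate F + crate D + crate B: weight 9 + 12 + 10 = 31 ≤ 32, value 9 + 4 + 12 = 25.
crate C + crate F + crate B: weight 7 + 9 + 10 = 26 ≤ 32, value 3 + 9 + 12 = 24.
crate H + crate F + crate B: weight 12 + 9 + 10 = 31 ≤ 32, value 5 + 9 + 12 = 26.
Best is crate H, crate F, and crate B with total value 26.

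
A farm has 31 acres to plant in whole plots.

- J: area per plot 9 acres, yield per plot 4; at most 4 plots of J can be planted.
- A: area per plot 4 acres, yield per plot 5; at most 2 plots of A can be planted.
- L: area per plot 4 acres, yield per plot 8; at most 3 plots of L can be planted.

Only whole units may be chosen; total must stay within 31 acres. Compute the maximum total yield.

L has the best ratio (8/4); taking only L gives at most 3×8 = 24 (stopped by the supply cap of 3).
Mixing does better — 1×J, 2×A, and 3×L: area 29 ≤ 31, yield 1·4 + 2·5 + 3·8 = 38.

38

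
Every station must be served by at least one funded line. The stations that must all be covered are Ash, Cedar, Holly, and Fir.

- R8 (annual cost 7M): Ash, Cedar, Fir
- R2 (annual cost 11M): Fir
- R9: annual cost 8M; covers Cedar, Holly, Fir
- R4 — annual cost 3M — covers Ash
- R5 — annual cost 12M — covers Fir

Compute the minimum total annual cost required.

This is an integer covering problem.
The greedy cost-per-new-station heuristic would pick R8 and R9 for 15, but a cheaper cover exists.
Choose R9 and R4: together they cover Ash, Cedar, Holly, Fir — every station.
Total annual cost: 8 + 3 = 11.
No cover costs less than 11.

11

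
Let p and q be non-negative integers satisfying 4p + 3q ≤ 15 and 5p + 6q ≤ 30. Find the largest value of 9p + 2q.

29

(p,q)=(3,1) is feasible, giving 29.
(p,q)=(3,0) is feasible, giving 27.
(p,q)=(2,2) is feasible, giving 22.
(p,q)=(2,1) is feasible, giving 20.
Maximum is 29 at (p,q)=(3,1).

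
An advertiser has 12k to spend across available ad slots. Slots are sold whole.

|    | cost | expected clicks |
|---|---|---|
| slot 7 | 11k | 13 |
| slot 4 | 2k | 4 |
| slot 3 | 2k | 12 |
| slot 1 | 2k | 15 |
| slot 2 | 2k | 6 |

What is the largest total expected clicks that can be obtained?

This is a 0-1 knapsack instance.
Allowing fractional choices, the relaxed optimum would be about 41.7, but ad slots are indivisible.
slot 3 + slot 1 + slot 2: cost 2 + 2 + 2 = 6 ≤ 12, expected clicks 12 + 15 + 6 = 33.
slot 4 + slot 3 + slot 1 + slot 2: cost 2 + 2 + 2 + 2 = 8 ≤ 12, expected clicks 4 + 12 + 15 + 6 = 37.
Best is slot 4, slot 3, slot 1, and slot 2 with total expected clicks 37.

37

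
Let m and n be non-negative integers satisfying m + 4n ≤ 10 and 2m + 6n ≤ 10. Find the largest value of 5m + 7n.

25

(m,n)=(5,0): 1·5+4·0=5≤10, 2·5+6·0=10≤10, objective 25.
(m,n)=(4,0): 1·4+4·0=4≤10, 2·4+6·0=8≤10, objective 20.
The best lattice point is (5,0), giving 25.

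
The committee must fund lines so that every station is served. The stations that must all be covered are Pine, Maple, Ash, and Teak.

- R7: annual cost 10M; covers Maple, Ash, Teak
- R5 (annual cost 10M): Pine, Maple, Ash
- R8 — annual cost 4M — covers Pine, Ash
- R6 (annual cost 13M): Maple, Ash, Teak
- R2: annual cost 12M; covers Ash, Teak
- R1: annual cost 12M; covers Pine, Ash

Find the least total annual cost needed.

This is an integer covering problem.
Choose R7 and R8: together they cover Pine, Maple, Ash, Teak — every station.
Total annual cost: 10 + 4 = 14.
No cover costs less than 14.

14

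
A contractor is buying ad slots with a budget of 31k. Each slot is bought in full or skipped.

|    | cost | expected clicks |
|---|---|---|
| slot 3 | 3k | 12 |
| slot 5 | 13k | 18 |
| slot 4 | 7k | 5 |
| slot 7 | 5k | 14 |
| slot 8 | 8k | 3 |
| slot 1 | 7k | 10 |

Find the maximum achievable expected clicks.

54

This is a 0-1 knapsack instance.
Allowing fractional choices, the relaxed optimum would be about 56.1, but ad slots are indivisible.
slot 3 + slot 5 + slot 7 + slot 8: cost 3 + 13 + 5 + 8 = 29 ≤ 31, expected clicks 12 + 18 + 14 + 3 = 47.
slot 3 + slot 5 + slot 4 + slot 7: cost 3 + 13 + 7 + 5 = 28 ≤ 31, expected clicks 12 + 18 + 5 + 14 = 49.
slot 3 + slot 5 + slot 7 + slot 1: cost 3 + 13 + 5 + 7 = 28 ≤ 31, expected clicks 12 + 18 + 14 + 10 = 54.
Best is slot 3, slot 5, slot 7, and slot 1 with total expected clicks 54.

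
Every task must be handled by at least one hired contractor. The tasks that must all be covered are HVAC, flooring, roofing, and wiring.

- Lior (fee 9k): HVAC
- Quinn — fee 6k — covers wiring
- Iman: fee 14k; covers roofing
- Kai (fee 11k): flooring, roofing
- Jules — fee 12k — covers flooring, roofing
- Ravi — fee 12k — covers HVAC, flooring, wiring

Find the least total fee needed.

23

Choose Kai and Ravi: together they cover HVAC, flooring, roofing, wiring — every task.
Total fee: 11 + 12 = 23.
No cover costs less than 23.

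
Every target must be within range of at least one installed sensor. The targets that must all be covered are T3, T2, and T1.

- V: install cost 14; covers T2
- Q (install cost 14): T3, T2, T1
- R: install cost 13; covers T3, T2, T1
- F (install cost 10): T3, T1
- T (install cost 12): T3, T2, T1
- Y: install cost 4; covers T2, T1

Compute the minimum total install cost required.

T alone covers T3, T2, T1 — every target.
Total install cost: 12.

12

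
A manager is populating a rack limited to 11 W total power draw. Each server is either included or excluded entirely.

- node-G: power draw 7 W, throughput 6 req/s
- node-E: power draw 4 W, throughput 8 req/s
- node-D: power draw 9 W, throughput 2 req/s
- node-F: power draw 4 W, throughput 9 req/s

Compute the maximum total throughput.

17

Allowing fractional choices, the relaxed optimum would be about 19.6, but servers are indivisible.
node-E + node-F: power draw 4 + 4 = 8 ≤ 11, throughput 8 + 9 = 17.
node-G + node-F: power draw 7 + 4 = 11 ≤ 11, throughput 6 + 9 = 15.
Best is node-E and node-F with total throughput 17.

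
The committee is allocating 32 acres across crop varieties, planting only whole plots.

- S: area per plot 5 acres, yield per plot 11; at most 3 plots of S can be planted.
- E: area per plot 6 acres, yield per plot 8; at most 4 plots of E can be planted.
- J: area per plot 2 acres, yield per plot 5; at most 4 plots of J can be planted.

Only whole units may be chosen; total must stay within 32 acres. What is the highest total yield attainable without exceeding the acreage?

J has the best ratio (5/2); taking only J gives at most 4×5 = 20 (stopped by the supply cap of 4).
Mixing does better — 3×S, 1×E, and 4×J: area 29 ≤ 32, yield 3·11 + 1·8 + 4·5 = 61.

61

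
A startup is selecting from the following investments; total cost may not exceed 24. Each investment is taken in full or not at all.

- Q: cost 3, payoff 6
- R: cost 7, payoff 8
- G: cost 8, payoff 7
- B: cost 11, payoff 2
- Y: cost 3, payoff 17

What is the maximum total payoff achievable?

38

This is a 0-1 knapsack instance.
Allowing fractional choices, the relaxed optimum would be about 38.5, but investments are indivisible.
R + G + Y: cost 7 + 8 + 3 = 18 ≤ 24, payoff 8 + 7 + 17 = 32.
Q + R + B + Y: cost 3 + 7 + 11 + 3 = 24 ≤ 24, payoff 6 + 8 + 2 + 17 = 33.
Q + R + G + Y: cost 3 + 7 + 8 + 3 = 21 ≤ 24, payoff 6 + 8 + 7 + 17 = 38.
Best is Q, R, G, and Y with total payoff 38.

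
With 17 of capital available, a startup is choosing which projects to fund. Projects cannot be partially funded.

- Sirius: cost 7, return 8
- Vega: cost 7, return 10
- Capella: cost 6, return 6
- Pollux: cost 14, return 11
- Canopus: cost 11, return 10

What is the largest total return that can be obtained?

18

Take Sirius and Vega: cost 7 + 7 = 14 ≤ 17, return 8 + 10 = 18.
No other feasible combination does better.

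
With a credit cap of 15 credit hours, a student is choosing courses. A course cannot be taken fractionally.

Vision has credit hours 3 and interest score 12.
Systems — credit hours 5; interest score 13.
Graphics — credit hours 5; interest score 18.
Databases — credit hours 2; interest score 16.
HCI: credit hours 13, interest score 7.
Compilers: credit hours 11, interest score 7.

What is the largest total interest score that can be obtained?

59

Systems + Graphics + Databases: credit hours 5 + 5 + 2 = 12 ≤ 15, interest score 13 + 18 + 16 = 47.
Vision + Systems + Graphics + Databases: credit hours 3 + 5 + 5 + 2 = 15 ≤ 15, interest score 12 + 13 + 18 + 16 = 59.
Best is Vision, Systems, Graphics, and Databases with total interest score 59.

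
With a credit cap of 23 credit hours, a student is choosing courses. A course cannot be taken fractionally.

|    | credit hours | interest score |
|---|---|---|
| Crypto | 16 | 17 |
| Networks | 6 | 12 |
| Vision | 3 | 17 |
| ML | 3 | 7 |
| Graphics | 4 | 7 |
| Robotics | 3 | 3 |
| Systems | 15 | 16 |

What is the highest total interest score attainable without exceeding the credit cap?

Treat it as a binary knapsack problem.
Take Networks, Vision, ML, Graphics, and Robotics: credit hours 6 + 3 + 3 + 4 + 3 = 19 ≤ 23, interest score 12 + 17 + 7 + 7 + 3 = 46.
No other feasible combination does better.

46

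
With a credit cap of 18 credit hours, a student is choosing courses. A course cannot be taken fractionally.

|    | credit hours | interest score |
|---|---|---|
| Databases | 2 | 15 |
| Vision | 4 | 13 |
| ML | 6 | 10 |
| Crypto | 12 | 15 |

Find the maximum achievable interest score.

43

Allowing fractional choices, the relaxed optimum would be about 45.5, but courses are indivisible.
Databases + Crypto: credit hours 2 + 12 = 14 ≤ 18, interest score 15 + 15 = 30.
Databases + Vision + ML: credit hours 2 + 4 + 6 = 12 ≤ 18, interest score 15 + 13 + 10 = 38.
Databases + Vision + Crypto: credit hours 2 + 4 + 12 = 18 ≤ 18, interest score 15 + 13 + 15 = 43.
Best is Databases, Vision, and Crypto with total interest score 43.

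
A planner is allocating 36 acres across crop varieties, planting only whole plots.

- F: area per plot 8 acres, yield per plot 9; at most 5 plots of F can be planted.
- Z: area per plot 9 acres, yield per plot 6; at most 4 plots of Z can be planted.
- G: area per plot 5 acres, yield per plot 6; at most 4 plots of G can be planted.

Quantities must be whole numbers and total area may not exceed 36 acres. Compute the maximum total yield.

G has the best ratio (6/5); taking only G gives at most 4×6 = 24 (stopped by the supply cap of 4).
Mixing does better — 2×F and 4×G: area 36 ≤ 36, yield 2·9 + 4·6 = 42.

42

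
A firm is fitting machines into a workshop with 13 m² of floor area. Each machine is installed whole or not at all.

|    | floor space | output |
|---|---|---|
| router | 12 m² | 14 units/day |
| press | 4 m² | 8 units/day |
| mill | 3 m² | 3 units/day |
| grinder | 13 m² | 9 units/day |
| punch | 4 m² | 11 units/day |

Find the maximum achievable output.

22

Allowing fractional choices, the relaxed optimum would be about 24.8, but machines are indivisible.
press + mill + punch: floor space 4 + 3 + 4 = 11 ≤ 13, output 8 + 3 + 11 = 22.
press + punch: floor space 4 + 4 = 8 ≤ 13, output 8 + 11 = 19.
Best is press, mill, and punch with total output 22.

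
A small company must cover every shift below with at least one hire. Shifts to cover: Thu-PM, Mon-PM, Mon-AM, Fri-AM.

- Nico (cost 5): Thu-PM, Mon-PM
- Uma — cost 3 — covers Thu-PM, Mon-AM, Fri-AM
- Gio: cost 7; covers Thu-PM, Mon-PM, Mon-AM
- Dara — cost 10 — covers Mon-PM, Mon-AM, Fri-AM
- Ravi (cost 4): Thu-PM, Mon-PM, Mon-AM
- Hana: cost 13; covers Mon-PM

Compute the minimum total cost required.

Choose Uma and Ravi: together they cover Thu-PM, Mon-PM, Mon-AM, Fri-AM — every shift.
Total cost: 3 + 4 = 7.

7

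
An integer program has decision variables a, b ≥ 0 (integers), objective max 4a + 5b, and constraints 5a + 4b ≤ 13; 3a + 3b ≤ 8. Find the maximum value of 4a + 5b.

10

Relaxing integrality, the LP optimum is 13.33 at (a,b) = (0, 2.67), which is not an integer point.
(a,b)=(0,2): 5·0+4·2=8≤13, 3·0+3·2=6≤8, objective 10.
(a,b)=(1,1): 5·1+4·1=9≤13, 3·1+3·1=6≤8, objective 9.
(a,b)=(0,1): 5·0+4·1=4≤13, 3·0+3·1=3≤8, objective 5.
No feasible integer point exceeds 10.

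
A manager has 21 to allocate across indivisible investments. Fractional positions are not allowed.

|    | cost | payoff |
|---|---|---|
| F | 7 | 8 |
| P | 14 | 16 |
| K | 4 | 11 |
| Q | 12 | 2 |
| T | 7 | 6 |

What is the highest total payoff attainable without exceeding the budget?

Allowing fractional choices, the relaxed optimum would be about 30.4, but investments are indivisible.
F + K + T: cost 7 + 4 + 7 = 18 ≤ 21, payoff 8 + 11 + 6 = 25.
F + P: cost 7 + 14 = 21 ≤ 21, payoff 8 + 16 = 24.
P + K: cost 14 + 4 = 18 ≤ 21, payoff 16 + 11 = 27.
Best is P and K with total payoff 27.

27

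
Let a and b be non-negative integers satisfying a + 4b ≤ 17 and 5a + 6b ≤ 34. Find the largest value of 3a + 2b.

(a,b)=(6,0): 1·6+4·0=6≤17, 5·6+6·0=30≤34, objective 18.
(a,b)=(5,1): 1·5+4·1=9≤17, 5·5+6·1=31≤34, objective 17.
No feasible integer point exceeds 18.

18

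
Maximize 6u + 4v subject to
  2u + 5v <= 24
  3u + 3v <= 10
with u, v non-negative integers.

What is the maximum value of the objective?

18

Relaxing integrality, the LP optimum is 20.00 at (u,v) = (3.33, 0), which is not an integer point.
(u,v)=(3,0): 2·3+5·0=6≤24, 3·3+3·0=9≤10, objective 18.
(u,v)=(2,1): 2·2+5·1=9≤24, 3·2+3·1=9≤10, objective 16.
(u,v)=(2,0): 2·2+5·0=4≤24, 3·2+3·0=6≤10, objective 12.
No feasible integer point exceeds 18.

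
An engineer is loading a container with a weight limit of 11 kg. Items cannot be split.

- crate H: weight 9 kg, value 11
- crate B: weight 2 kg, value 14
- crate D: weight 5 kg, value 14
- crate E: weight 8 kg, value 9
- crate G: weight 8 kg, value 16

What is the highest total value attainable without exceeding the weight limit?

30

Take crate B and crate G: weight 2 + 8 = 10 ≤ 11, value 14 + 16 = 30.
No other feasible combination does better.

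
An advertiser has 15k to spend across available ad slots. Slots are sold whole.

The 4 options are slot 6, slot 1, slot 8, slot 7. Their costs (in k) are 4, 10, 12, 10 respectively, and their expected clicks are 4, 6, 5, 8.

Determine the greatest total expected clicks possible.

slot 7: cost 10 ≤ 15, expected clicks 8.
slot 6 + slot 7: cost 4 + 10 = 14 ≤ 15, expected clicks 4 + 8 = 12.
slot 6 + slot 1: cost 4 + 10 = 14 ≤ 15, expected clicks 4 + 6 = 10.
Best is slot 6 and slot 7 with total expected clicks 12.

12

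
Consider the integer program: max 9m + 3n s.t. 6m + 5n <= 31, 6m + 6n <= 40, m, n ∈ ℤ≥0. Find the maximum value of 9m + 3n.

45

(m,n)=(5,0) is feasible, giving 45.
(m,n)=(4,1) is feasible, giving 39.
(m,n)=(4,0) is feasible, giving 36.
No feasible integer point exceeds 45.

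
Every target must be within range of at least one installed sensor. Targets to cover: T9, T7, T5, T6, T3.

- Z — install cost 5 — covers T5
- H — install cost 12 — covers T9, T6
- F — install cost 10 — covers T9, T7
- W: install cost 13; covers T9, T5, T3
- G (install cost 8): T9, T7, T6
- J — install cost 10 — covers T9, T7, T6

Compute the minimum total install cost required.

The greedy cost-per-new-target heuristic would pick G, Z, and W for 26, but a cheaper cover exists.
Choose W and G: together they cover T9, T7, T5, T6, T3 — every target.
Total install cost: 13 + 8 = 21.
No cover costs less than 21.

21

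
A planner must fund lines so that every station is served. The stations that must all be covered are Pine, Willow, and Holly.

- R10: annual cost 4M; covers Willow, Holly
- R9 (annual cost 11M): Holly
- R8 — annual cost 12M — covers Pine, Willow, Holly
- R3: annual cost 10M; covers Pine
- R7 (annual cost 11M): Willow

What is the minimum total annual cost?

12

This is a weighted set-cover instance.
The greedy cost-per-new-station heuristic would pick R10 and R3 for 14, but a cheaper cover exists.
R8 alone covers Pine, Willow, Holly — every station.
Total annual cost: 12.
No cover costs less than 12.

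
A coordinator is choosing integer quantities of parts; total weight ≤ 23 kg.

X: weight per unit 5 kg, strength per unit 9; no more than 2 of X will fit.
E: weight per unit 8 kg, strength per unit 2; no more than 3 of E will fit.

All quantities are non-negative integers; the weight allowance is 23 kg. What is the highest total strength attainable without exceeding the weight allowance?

20

2×X: weight 10 ≤ 23, strength 2·9 = 18.
2×X and 1×E: weight 18 ≤ 23, strength 2·9 + 1·2 = 20.
Best is 20.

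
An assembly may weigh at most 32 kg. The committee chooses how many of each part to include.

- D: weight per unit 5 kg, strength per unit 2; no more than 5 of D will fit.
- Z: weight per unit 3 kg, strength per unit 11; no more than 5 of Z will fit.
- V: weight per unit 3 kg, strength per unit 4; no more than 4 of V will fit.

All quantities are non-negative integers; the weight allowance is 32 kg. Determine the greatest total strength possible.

73

1×D, 5×Z, and 4×V: weight 32 ≤ 32, strength 1·2 + 5·11 + 4·4 = 73.
5×Z and 4×V: weight 27 ≤ 32, strength 5·11 + 4·4 = 71.
Best is 73.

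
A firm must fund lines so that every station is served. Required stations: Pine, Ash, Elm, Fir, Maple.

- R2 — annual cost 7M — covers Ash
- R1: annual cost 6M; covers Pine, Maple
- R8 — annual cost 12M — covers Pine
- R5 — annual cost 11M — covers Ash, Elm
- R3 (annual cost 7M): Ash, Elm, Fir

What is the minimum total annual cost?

Choose R1 and R3: together they cover Pine, Ash, Elm, Fir, Maple — every station.
Total annual cost: 6 + 7 = 13.
No cover costs less than 13.

13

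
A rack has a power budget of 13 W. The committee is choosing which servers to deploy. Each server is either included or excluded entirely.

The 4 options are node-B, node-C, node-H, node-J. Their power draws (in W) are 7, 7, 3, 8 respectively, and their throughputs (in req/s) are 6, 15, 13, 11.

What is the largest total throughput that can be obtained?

This is an integer program with binary decision variables.
Allowing fractional choices, the relaxed optimum would be about 32.1, but servers are indivisible.
node-H + node-J: power draw 3 + 8 = 11 ≤ 13, throughput 13 + 11 = 24.
node-C + node-H: power draw 7 + 3 = 10 ≤ 13, throughput 15 + 13 = 28.
node-B + node-H: power draw 7 + 3 = 10 ≤ 13, throughput 6 + 13 = 19.
Best is node-C and node-H with total throughput 28.

28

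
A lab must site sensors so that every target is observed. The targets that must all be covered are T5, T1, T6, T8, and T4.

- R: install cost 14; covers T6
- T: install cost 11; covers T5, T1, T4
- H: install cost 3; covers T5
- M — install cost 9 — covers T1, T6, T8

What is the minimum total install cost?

20

The greedy cost-per-new-target heuristic would pick H, M, and T for 23, but a cheaper cover exists.
Choose T and M: together they cover T5, T1, T6, T8, T4 — every target.
Total install cost: 11 + 9 = 20.
No cover costs less than 20.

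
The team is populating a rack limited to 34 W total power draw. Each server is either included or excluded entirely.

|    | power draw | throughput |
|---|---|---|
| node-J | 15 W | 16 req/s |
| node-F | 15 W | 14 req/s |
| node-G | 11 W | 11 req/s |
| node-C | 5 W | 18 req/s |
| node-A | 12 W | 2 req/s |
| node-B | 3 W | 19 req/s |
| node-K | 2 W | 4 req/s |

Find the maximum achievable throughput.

64

Allowing fractional choices, the relaxed optimum would be about 66.0, but servers are indivisible.
node-F + node-G + node-C + node-B: power draw 15 + 11 + 5 + 3 = 34 ≤ 34, throughput 14 + 11 + 18 + 19 = 62.
node-J + node-G + node-C + node-B: power draw 15 + 11 + 5 + 3 = 34 ≤ 34, throughput 16 + 11 + 18 + 19 = 64.
Best is node-J, node-G, node-C, and node-B with total throughput 64.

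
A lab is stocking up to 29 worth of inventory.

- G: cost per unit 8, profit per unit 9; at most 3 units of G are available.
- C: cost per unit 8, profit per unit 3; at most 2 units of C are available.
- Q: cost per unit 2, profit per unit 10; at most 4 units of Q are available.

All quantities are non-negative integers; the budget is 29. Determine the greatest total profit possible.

58

Q has the best ratio (10/2); taking only Q gives at most 4×10 = 40 (stopped by the supply cap of 4).
Mixing does better — 2×G and 4×Q: cost 24 ≤ 29, profit 2·9 + 4·10 = 58.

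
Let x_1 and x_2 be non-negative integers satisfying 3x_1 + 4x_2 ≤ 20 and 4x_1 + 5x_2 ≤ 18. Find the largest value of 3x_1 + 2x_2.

12

Relaxing integrality, the LP optimum is 13.50 at (x_1,x_2) = (4.5, 0), which is not an integer point.
(x_1,x_2)=(4,0): 3·4+4·0=12≤20, 4·4+5·0=16≤18, objective 12.
(x_1,x_2)=(3,1): 3·3+4·1=13≤20, 4·3+5·1=17≤18, objective 11.
(x_1,x_2)=(3,0): 3·3+4·0=9≤20, 4·3+5·0=12≤18, objective 9.
Maximum is 12 at (x_1,x_2)=(4,0).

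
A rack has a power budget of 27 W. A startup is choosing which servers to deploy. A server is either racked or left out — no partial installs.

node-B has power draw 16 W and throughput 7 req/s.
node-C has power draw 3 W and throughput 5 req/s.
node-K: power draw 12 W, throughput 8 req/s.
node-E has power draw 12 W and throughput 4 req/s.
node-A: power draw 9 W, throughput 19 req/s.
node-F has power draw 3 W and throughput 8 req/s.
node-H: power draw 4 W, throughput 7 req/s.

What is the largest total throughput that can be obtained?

40

This is an integer program with binary decision variables.
Take node-C, node-K, node-A, and node-F: power draw 3 + 12 + 9 + 3 = 27 ≤ 27, throughput 5 + 8 + 19 + 8 = 40.
No other feasible combination does better.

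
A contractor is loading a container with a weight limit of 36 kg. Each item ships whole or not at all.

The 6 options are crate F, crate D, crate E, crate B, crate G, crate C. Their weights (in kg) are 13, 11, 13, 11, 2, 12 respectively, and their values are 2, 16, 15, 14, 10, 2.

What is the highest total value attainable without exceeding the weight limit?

This is a 0-1 knapsack instance.
Allowing fractional choices, the relaxed optimum would be about 53.8, but items are indivisible.
crate D + crate E + crate G: weight 11 + 13 + 2 = 26 ≤ 36, value 16 + 15 + 10 = 41.
crate D + crate B + crate G + crate C: weight 11 + 11 + 2 + 12 = 36 ≤ 36, value 16 + 14 + 10 + 2 = 42.
crate D + crate E + crate B: weight 11 + 13 + 11 = 35 ≤ 36, value 16 + 15 + 14 = 45.
Best is crate D, crate E, and crate B with total value 45.

45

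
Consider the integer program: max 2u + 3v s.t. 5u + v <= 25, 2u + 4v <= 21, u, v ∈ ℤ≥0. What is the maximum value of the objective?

(u,v)=(4,3): 5·4+1·3=23≤25, 2·4+4·3=20≤21, objective 17.
(u,v)=(3,3): 5·3+1·3=18≤25, 2·3+4·3=18≤21, objective 15.
(u,v)=(4,2): 5·4+1·2=22≤25, 2·4+4·2=16≤21, objective 14.
No feasible integer point exceeds 17.

17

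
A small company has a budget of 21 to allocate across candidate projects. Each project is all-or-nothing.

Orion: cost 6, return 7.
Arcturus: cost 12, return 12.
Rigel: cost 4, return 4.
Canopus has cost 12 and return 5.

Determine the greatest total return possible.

19

Arcturus + Rigel: cost 12 + 4 = 16 ≤ 21, return 12 + 4 = 16.
Orion + Arcturus: cost 6 + 12 = 18 ≤ 21, return 7 + 12 = 19.
Arcturus: cost 12 ≤ 21, return 12.
Best is Orion and Arcturus with total return 19.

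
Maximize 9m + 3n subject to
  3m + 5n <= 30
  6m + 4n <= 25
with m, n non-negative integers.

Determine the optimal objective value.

(m,n)=(4,0): 3·4+5·0=12≤30, 6·4+4·0=24≤25, objective 36.
(m,n)=(3,1): 3·3+5·1=14≤30, 6·3+4·1=22≤25, objective 30.
(m,n)=(3,0): 3·3+5·0=9≤30, 6·3+4·0=18≤25, objective 27.
The best lattice point is (4,0), giving 36.

36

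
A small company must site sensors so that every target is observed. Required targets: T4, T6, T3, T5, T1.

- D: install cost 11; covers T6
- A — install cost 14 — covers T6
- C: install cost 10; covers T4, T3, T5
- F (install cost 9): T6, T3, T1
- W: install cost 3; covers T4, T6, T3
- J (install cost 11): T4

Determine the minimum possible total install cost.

19

Choose C and F: together they cover T4, T6, T3, T5, T1 — every target.
Total install cost: 10 + 9 = 19.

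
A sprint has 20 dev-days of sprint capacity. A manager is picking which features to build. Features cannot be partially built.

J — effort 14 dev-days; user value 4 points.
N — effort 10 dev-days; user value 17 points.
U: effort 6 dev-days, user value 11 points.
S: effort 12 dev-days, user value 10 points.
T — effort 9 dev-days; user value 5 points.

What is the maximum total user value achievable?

This is an integer program with binary decision variables.
N + T: effort 10 + 9 = 19 ≤ 20, user value 17 + 5 = 22.
N + U: effort 10 + 6 = 16 ≤ 20, user value 17 + 11 = 28.
U + S: effort 6 + 12 = 18 ≤ 20, user value 11 + 10 = 21.
Best is N and U with total user value 28.

28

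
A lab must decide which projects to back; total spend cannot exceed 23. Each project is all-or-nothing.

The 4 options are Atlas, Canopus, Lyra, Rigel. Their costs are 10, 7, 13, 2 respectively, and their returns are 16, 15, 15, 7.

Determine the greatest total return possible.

38

Atlas + Canopus + Rigel: cost 10 + 7 + 2 = 19 ≤ 23, return 16 + 15 + 7 = 38.
Canopus + Lyra + Rigel: cost 7 + 13 + 2 = 22 ≤ 23, return 15 + 15 + 7 = 37.
Atlas + Canopus: cost 10 + 7 = 17 ≤ 23, return 16 + 15 = 31.
Best is Atlas, Canopus, and Rigel with total return 38.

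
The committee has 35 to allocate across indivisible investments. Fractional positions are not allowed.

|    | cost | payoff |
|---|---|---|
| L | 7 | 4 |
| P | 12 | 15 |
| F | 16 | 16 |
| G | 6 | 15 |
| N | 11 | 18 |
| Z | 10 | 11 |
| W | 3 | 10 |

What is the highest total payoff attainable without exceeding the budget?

58

F + G + Z + W: cost 16 + 6 + 10 + 3 = 35 ≤ 35, payoff 16 + 15 + 11 + 10 = 52.
P + G + N + W: cost 12 + 6 + 11 + 3 = 32 ≤ 35, payoff 15 + 15 + 18 + 10 = 58.
G + N + Z + W: cost 6 + 11 + 10 + 3 = 30 ≤ 35, payoff 15 + 18 + 11 + 10 = 54.
Best is P, G, N, and W with total payoff 58.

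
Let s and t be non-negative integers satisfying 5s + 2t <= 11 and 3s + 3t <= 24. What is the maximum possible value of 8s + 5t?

(s,t)=(0,5) is feasible, giving 25.
(s,t)=(0,4) is feasible, giving 20.
The best lattice point is (0,5), giving 25.

25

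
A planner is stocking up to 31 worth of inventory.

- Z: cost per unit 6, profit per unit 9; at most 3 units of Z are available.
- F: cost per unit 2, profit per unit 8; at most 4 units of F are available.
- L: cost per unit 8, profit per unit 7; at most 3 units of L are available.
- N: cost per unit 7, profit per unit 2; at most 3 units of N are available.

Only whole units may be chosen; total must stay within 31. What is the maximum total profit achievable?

59

This is a bounded integer knapsack.
F has the best ratio (8/2); taking only F gives at most 4×8 = 32 (stopped by the supply cap of 4).
Mixing does better — 3×Z and 4×F: cost 26 ≤ 31, profit 3·9 + 4·8 = 59.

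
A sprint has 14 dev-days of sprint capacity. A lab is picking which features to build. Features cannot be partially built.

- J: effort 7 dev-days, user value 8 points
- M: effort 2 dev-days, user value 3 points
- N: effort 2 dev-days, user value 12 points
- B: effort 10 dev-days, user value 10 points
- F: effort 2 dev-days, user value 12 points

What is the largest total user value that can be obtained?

Treat it as a binary knapsack problem.
Allowing fractional choices, the relaxed optimum would be about 36.0, but features are indivisible.
J + M + N + F: effort 7 + 2 + 2 + 2 = 13 ≤ 14, user value 8 + 3 + 12 + 12 = 35.
N + B + F: effort 2 + 10 + 2 = 14 ≤ 14, user value 12 + 10 + 12 = 34.
J + N + F: effort 7 + 2 + 2 = 11 ≤ 14, user value 8 + 12 + 12 = 32.
Best is J, M, N, and F with total user value 35.

35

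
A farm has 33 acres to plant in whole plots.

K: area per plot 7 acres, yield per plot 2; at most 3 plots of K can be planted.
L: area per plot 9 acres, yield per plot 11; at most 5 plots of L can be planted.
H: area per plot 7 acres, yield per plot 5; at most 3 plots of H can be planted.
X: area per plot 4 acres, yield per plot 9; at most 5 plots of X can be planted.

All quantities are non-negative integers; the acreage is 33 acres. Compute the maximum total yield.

56

Take 1×L and 5×X: area 29 ≤ 33, yield 1·11 + 5·9 = 56.
X has the best ratio (9/4) and is taken to its limit of 5; remaining capacity is filled optimally with the others.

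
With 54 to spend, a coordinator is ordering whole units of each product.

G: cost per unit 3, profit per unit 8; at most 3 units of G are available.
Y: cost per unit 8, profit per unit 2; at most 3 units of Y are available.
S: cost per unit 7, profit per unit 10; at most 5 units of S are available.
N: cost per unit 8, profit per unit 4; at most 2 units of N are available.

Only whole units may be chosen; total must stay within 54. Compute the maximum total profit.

78

G has the best ratio (8/3); taking only G gives at most 3×8 = 24 (stopped by the supply cap of 3).
Mixing does better — 3×G, 5×S, and 1×N: cost 52 ≤ 54, profit 3·8 + 5·10 + 1·4 = 78.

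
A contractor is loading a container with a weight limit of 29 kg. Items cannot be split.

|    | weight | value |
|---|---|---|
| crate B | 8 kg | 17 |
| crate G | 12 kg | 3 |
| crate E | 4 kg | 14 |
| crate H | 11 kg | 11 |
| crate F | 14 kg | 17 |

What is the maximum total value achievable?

48

Allowing fractional choices, the relaxed optimum would be about 51.0, but items are indivisible.
crate B + crate E + crate H: weight 8 + 4 + 11 = 23 ≤ 29, value 17 + 14 + 11 = 42.
crate B + crate E + crate F: weight 8 + 4 + 14 = 26 ≤ 29, value 17 + 14 + 17 = 48.
Best is crate B, crate E, and crate F with total value 48.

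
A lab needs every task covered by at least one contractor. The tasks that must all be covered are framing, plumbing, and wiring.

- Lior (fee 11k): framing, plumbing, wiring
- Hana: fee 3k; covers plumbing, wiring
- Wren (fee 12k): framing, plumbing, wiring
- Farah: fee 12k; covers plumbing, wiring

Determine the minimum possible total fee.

The greedy cost-per-new-task heuristic would pick Hana and Lior for 14, but a cheaper cover exists.
Lior alone covers framing, plumbing, wiring — every task.
Total fee: 11.
No cover costs less than 11.

11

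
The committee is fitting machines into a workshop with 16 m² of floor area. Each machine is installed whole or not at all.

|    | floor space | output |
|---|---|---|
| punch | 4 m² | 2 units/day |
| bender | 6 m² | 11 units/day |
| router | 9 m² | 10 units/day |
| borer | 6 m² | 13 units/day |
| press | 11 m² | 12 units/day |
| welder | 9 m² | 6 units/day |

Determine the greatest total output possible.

26

This is an integer program with binary decision variables.
bender + borer: floor space 6 + 6 = 12 ≤ 16, output 11 + 13 = 24.
punch + bender + borer: floor space 4 + 6 + 6 = 16 ≤ 16, output 2 + 11 + 13 = 26.
Best is punch, bender, and borer with total output 26.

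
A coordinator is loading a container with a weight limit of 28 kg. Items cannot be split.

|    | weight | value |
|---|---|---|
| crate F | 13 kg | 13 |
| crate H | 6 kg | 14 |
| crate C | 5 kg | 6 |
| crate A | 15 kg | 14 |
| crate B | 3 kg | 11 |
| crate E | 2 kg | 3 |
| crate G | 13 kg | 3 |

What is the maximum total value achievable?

44

Allowing fractional choices, the relaxed optimum would be about 46.0, but items are indivisible.
crate H + crate A + crate B + crate E: weight 6 + 15 + 3 + 2 = 26 ≤ 28, value 14 + 14 + 11 + 3 = 42.
crate F + crate H + crate C + crate B: weight 13 + 6 + 5 + 3 = 27 ≤ 28, value 13 + 14 + 6 + 11 = 44.
Best is crate F, crate H, crate C, and crate B with total value 44.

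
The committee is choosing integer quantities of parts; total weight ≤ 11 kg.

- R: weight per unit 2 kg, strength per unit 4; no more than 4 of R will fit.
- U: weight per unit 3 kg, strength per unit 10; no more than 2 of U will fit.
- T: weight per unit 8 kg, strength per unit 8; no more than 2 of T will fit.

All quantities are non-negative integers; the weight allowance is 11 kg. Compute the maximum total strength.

28

U has the best ratio (10/3); taking only U gives at most 2×10 = 20 (stopped by the supply cap of 2).
Mixing does better — 2×R and 2×U: weight 10 ≤ 11, strength 2·4 + 2·10 = 28.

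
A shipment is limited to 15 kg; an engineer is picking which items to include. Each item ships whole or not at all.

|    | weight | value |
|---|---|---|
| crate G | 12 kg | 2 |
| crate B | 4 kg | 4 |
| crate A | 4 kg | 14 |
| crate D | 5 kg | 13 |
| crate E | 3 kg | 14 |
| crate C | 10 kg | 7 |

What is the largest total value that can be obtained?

41

crate B + crate D + crate E: weight 4 + 5 + 3 = 12 ≤ 15, value 4 + 13 + 14 = 31.
crate B + crate A + crate E: weight 4 + 4 + 3 = 11 ≤ 15, value 4 + 14 + 14 = 32.
crate A + crate D + crate E: weight 4 + 5 + 3 = 12 ≤ 15, value 14 + 13 + 14 = 41.
Best is crate A, crate D, and crate E with total value 41.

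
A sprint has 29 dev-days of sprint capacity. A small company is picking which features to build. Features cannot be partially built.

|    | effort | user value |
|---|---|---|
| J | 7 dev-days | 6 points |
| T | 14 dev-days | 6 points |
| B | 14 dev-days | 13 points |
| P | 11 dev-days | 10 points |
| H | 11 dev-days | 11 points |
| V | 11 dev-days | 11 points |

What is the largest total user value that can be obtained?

28

Allowing fractional choices, the relaxed optimum would be about 28.5, but features are indivisible.
J + H + V: effort 7 + 11 + 11 = 29 ≤ 29, user value 6 + 11 + 11 = 28.
J + P + H: effort 7 + 11 + 11 = 29 ≤ 29, user value 6 + 10 + 11 = 27.
Best is J, H, and V with total user value 28.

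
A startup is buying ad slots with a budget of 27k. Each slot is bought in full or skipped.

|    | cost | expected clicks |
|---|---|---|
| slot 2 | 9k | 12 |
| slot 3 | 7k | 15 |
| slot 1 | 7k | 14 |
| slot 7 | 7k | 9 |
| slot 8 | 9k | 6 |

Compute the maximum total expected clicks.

Treat it as a binary knapsack problem.
Take slot 2, slot 3, and slot 1: cost 9 + 7 + 7 = 23 ≤ 27, expected clicks 12 + 15 + 14 = 41.
No other feasible combination does better.

41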